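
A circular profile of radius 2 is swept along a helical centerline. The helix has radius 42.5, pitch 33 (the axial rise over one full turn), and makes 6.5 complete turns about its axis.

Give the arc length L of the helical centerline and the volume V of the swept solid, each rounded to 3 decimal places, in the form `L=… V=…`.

L=1748.934 V=21977.748

2πR = 2π·42.5 = 267.035376
per-turn = √(267.035376² + 33²) = √(71307.8918 + 1089) = √72396.8918 = 269.066705
L = 6.5 × 269.066705 = 1748.933583
V = π·2² × L = 12.566371 × 1748.933583 = 21977.747586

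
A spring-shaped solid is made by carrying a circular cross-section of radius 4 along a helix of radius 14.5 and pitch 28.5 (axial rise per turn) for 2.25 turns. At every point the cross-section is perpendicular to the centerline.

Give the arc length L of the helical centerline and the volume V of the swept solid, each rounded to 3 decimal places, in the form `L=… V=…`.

2πR = 2π·14.5 = 91.106187
per-turn = √(91.106187² + 28.5²) = √(8300.3373 + 812.25) = √9112.5873 = 95.459873
L = 2.25 × 95.459873 = 214.784714
V = π·4² × L = 50.265482 × 214.784714 = 10796.257256

L=214.785 V=10796.257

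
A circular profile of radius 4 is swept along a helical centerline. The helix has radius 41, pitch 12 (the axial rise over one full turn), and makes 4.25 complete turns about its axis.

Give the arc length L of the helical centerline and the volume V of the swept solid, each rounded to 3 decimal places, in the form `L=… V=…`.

2πR = 2π·41 = 257.610598
per-turn = √(257.610598² + 12²) = √(66363.2200 + 144) = √66507.2200 = 257.889938
L = 4.25 × 257.889938 = 1096.032235
V = π·4² × L = 50.265482 × 1096.032235 = 55092.589103

L=1096.032 V=55092.589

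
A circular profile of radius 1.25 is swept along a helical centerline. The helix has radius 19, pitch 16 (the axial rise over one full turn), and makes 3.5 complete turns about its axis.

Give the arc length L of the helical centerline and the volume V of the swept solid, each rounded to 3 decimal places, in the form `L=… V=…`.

2πR = 2π·19 = 119.380521
per-turn = √(119.380521² + 16²) = √(14251.7088 + 256) = √14507.7088 = 120.447950
L = 3.5 × 120.447950 = 421.567826
V = π·1.25² × L = 4.908739 × 421.567826 = 2069.366229

L=421.568 V=2069.366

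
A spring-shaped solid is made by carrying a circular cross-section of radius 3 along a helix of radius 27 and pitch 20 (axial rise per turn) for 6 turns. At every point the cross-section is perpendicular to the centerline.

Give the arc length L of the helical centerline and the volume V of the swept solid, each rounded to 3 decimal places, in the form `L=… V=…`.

L=1024.925 V=28979.076

2πR = 2π·27 = 169.646003
per-turn = √(169.646003² + 20²) = √(28779.7664 + 400) = √29179.7664 = 170.820861
L = 6 × 170.820861 = 1024.925164
V = π·3² × L = 28.274334 × 1024.925164 = 28979.076289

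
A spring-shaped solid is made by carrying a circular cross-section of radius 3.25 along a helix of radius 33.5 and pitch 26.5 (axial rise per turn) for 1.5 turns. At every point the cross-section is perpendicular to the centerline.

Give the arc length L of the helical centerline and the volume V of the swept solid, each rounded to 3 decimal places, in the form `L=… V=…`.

L=318.222 V=10559.599

2πR = 2π·33.5 = 210.486708
per-turn = √(210.486708² + 26.5²) = √(44304.6542 + 702.25) = √45006.9042 = 212.148307
L = 1.5 × 212.148307 = 318.222460
V = π·3.25² × L = 33.183072 × 318.222460 = 10559.598946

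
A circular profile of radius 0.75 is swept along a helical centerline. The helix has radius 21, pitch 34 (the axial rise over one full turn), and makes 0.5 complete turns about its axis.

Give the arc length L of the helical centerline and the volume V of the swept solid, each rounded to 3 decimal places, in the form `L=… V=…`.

L=68.129 V=120.393

2πR = 2π·21 = 131.946891
per-turn = √(131.946891² + 34²) = √(17409.9822 + 1156) = √18565.9822 = 136.257044
L = 0.5 × 136.257044 = 68.128522
V = π·0.75² × L = 1.767146 × 68.128522 = 120.393037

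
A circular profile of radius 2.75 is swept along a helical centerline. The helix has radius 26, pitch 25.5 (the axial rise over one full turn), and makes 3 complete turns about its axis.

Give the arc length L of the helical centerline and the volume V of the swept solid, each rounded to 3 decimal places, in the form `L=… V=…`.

L=496.023 V=11784.664

2πR = 2π·26 = 163.362818
per-turn = √(163.362818² + 25.5²) = √(26687.4103 + 650.25) = √27337.6603 = 165.341042
L = 3 × 165.341042 = 496.023127
V = π·2.75² × L = 23.758294 × 496.023127 = 11784.663506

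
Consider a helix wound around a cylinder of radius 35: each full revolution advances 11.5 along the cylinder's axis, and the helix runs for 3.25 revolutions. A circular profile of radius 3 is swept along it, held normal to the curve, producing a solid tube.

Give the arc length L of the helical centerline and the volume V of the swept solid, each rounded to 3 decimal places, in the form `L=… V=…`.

L=715.689 V=20235.627

2πR = 2π·35 = 219.911486
per-turn = √(219.911486² + 11.5²) = √(48361.0616 + 132.25) = √48493.3116 = 220.211970
L = 3.25 × 220.211970 = 715.688901
V = π·3² × L = 28.274334 × 715.688901 = 20235.626951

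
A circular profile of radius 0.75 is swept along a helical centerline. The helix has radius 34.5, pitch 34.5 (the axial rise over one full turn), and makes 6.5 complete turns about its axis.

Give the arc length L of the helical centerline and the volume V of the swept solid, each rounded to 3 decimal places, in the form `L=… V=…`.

2πR = 2π·34.5 = 216.769893
per-turn = √(216.769893² + 34.5²) = √(46989.1866 + 1190.25) = √48179.4366 = 219.498147
L = 6.5 × 219.498147 = 1426.737956
V = π·0.75² × L = 1.767146 × 1426.737956 = 2521.254083

L=1426.738 V=2521.254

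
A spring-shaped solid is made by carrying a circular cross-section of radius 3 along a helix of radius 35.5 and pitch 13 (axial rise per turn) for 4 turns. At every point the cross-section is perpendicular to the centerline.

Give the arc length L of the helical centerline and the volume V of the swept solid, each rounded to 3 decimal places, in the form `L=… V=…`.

2πR = 2π·35.5 = 223.053078
per-turn = √(223.053078² + 13²) = √(49752.6758 + 169) = √49921.6758 = 223.431591
L = 4 × 223.431591 = 893.726363
V = π·3² × L = 28.274334 × 893.726363 = 25269.517597

L=893.726 V=25269.518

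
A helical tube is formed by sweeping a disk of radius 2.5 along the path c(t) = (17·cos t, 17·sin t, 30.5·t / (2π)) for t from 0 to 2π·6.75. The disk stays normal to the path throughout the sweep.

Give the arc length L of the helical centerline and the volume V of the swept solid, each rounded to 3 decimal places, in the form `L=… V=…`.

L=749.813 V=14722.537

2πR = 2π·17 = 106.814150
per-turn = √(106.814150² + 30.5²) = √(11409.2627 + 930.25) = √12339.5127 = 111.083359
L = 6.75 × 111.083359 = 749.812674
V = π·2.5² × L = 19.634954 × 749.812674 = 14722.537436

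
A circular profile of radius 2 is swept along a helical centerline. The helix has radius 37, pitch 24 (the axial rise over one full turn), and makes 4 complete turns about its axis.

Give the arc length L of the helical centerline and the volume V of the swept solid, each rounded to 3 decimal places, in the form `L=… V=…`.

L=934.854 V=11747.717

2πR = 2π·37 = 232.477856
per-turn = √(232.477856² + 24²) = √(54045.9537 + 576) = √54621.9537 = 233.713401
L = 4 × 233.713401 = 934.853603
V = π·2² × L = 12.566371 × 934.853603 = 11747.716847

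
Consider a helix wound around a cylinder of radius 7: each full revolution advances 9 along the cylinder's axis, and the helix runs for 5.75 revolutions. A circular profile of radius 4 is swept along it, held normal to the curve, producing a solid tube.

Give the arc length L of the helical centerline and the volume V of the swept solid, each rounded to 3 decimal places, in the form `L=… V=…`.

2πR = 2π·7 = 43.982297
per-turn = √(43.982297² + 9²) = √(1934.4425 + 81) = √2015.4425 = 44.893680
L = 5.75 × 44.893680 = 258.138657
V = π·4² × L = 50.265482 × 258.138657 = 12975.464153

L=258.139 V=12975.464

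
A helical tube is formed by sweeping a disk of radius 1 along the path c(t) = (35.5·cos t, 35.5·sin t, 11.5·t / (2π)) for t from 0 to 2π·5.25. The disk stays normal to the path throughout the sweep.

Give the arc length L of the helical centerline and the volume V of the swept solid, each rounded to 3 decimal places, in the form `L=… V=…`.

2πR = 2π·35.5 = 223.053078
per-turn = √(223.053078² + 11.5²) = √(49752.6758 + 132.25) = √49884.9258 = 223.349336
L = 5.25 × 223.349336 = 1172.584013
V = π·1² × L = 3.141593 × 1172.584013 = 3683.781320

L=1172.584 V=3683.781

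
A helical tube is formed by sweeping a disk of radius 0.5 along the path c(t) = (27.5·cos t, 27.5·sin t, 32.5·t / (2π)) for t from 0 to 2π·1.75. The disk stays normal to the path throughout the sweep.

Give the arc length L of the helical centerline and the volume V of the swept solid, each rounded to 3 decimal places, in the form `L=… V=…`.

L=307.681 V=241.652

2πR = 2π·27.5 = 172.787596
per-turn = √(172.787596² + 32.5²) = √(29855.5533 + 1056.25) = √30911.8033 = 175.817528
L = 1.75 × 175.817528 = 307.680675
V = π·0.5² × L = 0.785398 × 307.680675 = 241.651837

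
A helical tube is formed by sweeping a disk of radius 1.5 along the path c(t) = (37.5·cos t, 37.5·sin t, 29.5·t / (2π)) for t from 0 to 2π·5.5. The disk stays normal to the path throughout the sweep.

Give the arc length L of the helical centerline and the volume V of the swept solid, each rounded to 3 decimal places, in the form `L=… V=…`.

2πR = 2π·37.5 = 235.619449
per-turn = √(235.619449² + 29.5²) = √(55516.5248 + 870.25) = √56386.7748 = 237.458996
L = 5.5 × 237.458996 = 1306.024478
V = π·1.5² × L = 7.068583 × 1306.024478 = 9231.743035

L=1306.024 V=9231.743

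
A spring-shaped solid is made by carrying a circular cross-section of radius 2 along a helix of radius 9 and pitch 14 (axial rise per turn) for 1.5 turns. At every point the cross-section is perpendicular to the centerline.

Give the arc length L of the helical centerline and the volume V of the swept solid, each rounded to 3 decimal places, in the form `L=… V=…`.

L=87.384 V=1098.098

2πR = 2π·9 = 56.548668
per-turn = √(56.548668² + 14²) = √(3197.7518 + 196) = √3393.7518 = 58.255917
L = 1.5 × 58.255917 = 87.383875
V = π·2² × L = 12.566371 × 87.383875 = 1098.098159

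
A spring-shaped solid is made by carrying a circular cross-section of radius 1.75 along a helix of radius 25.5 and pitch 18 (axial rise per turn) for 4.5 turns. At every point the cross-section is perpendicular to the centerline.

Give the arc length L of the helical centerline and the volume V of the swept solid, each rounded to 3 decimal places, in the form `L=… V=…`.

2πR = 2π·25.5 = 160.221225
per-turn = √(160.221225² + 18²) = √(25670.8410 + 324) = √25994.8410 = 161.229157
L = 4.5 × 161.229157 = 725.531206
V = π·1.75² × L = 9.621128 × 725.531206 = 6980.428241

L=725.531 V=6980.428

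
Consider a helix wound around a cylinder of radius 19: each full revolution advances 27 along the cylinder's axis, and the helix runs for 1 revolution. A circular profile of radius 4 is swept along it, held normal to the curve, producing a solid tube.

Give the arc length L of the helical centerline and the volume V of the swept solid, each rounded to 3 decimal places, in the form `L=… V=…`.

L=122.396 V=6152.279

2πR = 2π·19 = 119.380521
per-turn = √(119.380521² + 27²) = √(14251.7088 + 729) = √14980.7088 = 122.395706
L = 1 × 122.395706 = 122.395706
V = π·4² × L = 50.265482 × 122.395706 = 6152.279194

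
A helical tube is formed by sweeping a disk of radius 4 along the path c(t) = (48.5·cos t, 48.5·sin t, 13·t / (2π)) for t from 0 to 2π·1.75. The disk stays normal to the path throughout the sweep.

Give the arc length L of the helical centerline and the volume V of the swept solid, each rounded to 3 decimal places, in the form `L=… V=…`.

2πR = 2π·48.5 = 304.734487
per-turn = √(304.734487² + 13²) = √(92863.1078 + 169) = √93032.1078 = 305.011652
L = 1.75 × 305.011652 = 533.770391
V = π·4² × L = 50.265482 × 533.770391 = 26830.226218

L=533.770 V=26830.226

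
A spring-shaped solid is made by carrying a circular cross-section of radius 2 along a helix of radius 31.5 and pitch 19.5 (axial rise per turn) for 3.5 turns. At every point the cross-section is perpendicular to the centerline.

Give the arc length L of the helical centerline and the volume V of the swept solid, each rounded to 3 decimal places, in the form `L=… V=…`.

L=696.075 V=8747.139

2πR = 2π·31.5 = 197.920337
per-turn = √(197.920337² + 19.5²) = √(39172.4599 + 380.25) = √39552.7099 = 198.878631
L = 3.5 × 198.878631 = 696.075208
V = π·2² × L = 12.566371 × 696.075208 = 8747.139045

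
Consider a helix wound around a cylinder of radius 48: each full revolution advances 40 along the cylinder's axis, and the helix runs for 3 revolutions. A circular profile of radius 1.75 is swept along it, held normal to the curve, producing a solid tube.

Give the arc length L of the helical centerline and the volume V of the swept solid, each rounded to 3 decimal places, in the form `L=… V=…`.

L=912.702 V=8781.220

2πR = 2π·48 = 301.592895
per-turn = √(301.592895² + 40²) = √(90958.2742 + 1600) = √92558.2742 = 304.233914
L = 3 × 304.233914 = 912.701741
V = π·1.75² × L = 9.621128 × 912.701741 = 8781.219818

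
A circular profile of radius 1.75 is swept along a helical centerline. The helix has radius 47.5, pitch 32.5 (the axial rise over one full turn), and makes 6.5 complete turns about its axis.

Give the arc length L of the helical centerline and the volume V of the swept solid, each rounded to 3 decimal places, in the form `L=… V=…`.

2πR = 2π·47.5 = 298.451302
per-turn = √(298.451302² + 32.5²) = √(89073.1797 + 1056.25) = √90129.4297 = 300.215639
L = 6.5 × 300.215639 = 1951.401652
V = π·1.75² × L = 9.621128 × 1951.401652 = 18774.684096

L=1951.402 V=18774.684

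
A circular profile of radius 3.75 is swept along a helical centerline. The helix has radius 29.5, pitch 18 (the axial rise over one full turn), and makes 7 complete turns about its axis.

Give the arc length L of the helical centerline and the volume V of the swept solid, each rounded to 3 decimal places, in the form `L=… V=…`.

L=1303.581 V=57590.464

2πR = 2π·29.5 = 185.353967
per-turn = √(185.353967² + 18²) = √(34356.0929 + 324) = √34680.0929 = 186.225919
L = 7 × 186.225919 = 1303.581433
V = π·3.75² × L = 44.178647 × 1303.581433 = 57590.463572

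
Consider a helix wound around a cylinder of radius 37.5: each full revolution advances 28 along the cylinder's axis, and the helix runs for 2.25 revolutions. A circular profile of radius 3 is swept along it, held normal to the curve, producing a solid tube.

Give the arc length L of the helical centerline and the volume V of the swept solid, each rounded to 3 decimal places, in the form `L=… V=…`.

L=533.874 V=15094.931

2πR = 2π·37.5 = 235.619449
per-turn = √(235.619449² + 28²) = √(55516.5248 + 784) = √56300.5248 = 237.277316
L = 2.25 × 237.277316 = 533.873961
V = π·3² × L = 28.274334 × 533.873961 = 15094.930633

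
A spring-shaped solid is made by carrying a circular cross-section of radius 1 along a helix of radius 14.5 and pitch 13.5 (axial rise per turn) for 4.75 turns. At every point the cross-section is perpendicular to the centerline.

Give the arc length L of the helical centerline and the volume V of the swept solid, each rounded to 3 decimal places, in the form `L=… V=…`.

2πR = 2π·14.5 = 91.106187
per-turn = √(91.106187² + 13.5²) = √(8300.3373 + 182.25) = √8482.5873 = 92.100963
L = 4.75 × 92.100963 = 437.479572
V = π·1² × L = 3.141593 × 437.479572 = 1374.382610

L=437.480 V=1374.383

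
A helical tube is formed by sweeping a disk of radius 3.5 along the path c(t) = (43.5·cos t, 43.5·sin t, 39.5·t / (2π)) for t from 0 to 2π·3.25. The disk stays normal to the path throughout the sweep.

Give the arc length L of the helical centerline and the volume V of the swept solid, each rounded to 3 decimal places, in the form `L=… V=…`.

L=897.514 V=34540.377

2πR = 2π·43.5 = 273.318561
per-turn = √(273.318561² + 39.5²) = √(74703.0357 + 1560.25) = √76263.2857 = 276.158081
L = 3.25 × 276.158081 = 897.513763
V = π·3.5² × L = 38.484510 × 897.513763 = 34540.377405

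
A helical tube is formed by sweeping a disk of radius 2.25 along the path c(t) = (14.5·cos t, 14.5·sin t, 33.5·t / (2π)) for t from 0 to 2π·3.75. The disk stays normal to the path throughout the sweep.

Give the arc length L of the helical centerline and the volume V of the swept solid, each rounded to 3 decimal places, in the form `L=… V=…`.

L=364.013 V=5789.369

2πR = 2π·14.5 = 91.106187
per-turn = √(91.106187² + 33.5²) = √(8300.3373 + 1122.25) = √9422.5873 = 97.070012
L = 3.75 × 97.070012 = 364.012546
V = π·2.25² × L = 15.904313 × 364.012546 = 5789.369404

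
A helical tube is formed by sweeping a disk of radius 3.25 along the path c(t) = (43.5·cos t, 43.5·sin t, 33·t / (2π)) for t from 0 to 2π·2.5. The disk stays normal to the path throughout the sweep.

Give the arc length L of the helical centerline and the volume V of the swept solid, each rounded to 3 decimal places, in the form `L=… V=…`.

2πR = 2π·43.5 = 273.318561
per-turn = √(273.318561² + 33²) = √(74703.0357 + 1089) = √75792.0357 = 275.303534
L = 2.5 × 275.303534 = 688.258834
V = π·3.25² × L = 33.183072 × 688.258834 = 22838.542736

L=688.259 V=22838.543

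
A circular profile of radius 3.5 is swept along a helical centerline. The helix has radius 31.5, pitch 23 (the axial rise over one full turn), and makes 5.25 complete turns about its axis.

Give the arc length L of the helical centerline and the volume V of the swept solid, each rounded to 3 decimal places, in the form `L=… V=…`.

L=1046.074 V=40257.658

2πR = 2π·31.5 = 197.920337
per-turn = √(197.920337² + 23²) = √(39172.4599 + 529) = √39701.4599 = 199.252252
L = 5.25 × 199.252252 = 1046.074322
V = π·3.5² × L = 38.484510 × 1046.074322 = 40257.657721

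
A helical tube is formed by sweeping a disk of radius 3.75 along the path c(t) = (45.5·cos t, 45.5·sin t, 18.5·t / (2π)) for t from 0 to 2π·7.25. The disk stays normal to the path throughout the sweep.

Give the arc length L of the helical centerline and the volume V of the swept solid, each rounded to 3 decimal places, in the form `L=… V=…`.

L=2077.001 V=91759.090

2πR = 2π·45.5 = 285.884931
per-turn = √(285.884931² + 18.5²) = √(81730.1940 + 342.25) = √82072.4440 = 286.482886
L = 7.25 × 286.482886 = 2077.000924
V = π·3.75² × L = 44.178647 × 2077.000924 = 91759.090018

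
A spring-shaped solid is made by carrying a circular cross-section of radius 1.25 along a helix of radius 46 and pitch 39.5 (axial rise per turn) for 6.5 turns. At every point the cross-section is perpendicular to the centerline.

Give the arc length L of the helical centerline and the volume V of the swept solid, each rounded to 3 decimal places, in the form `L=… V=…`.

L=1896.136 V=9307.634

2πR = 2π·46 = 289.026524
per-turn = √(289.026524² + 39.5²) = √(83536.3317 + 1560.25) = √85096.5817 = 291.713184
L = 6.5 × 291.713184 = 1896.135695
V = π·1.25² × L = 4.908739 × 1896.135695 = 9307.634329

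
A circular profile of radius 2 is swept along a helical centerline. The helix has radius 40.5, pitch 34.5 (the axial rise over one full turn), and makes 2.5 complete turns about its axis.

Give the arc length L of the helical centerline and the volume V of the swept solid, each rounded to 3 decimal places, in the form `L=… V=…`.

2πR = 2π·40.5 = 254.469005
per-turn = √(254.469005² + 34.5²) = √(64754.4745 + 1190.25) = √65944.7245 = 256.797049
L = 2.5 × 256.797049 = 641.992623
V = π·2² × L = 12.566371 × 641.992623 = 8067.517232

L=641.993 V=8067.517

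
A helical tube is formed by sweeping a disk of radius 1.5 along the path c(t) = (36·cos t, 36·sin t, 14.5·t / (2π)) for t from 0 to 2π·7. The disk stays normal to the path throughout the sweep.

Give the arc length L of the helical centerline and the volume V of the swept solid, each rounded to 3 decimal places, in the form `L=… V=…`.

2πR = 2π·36 = 226.194671
per-turn = √(226.194671² + 14.5²) = √(51164.0292 + 210.25) = √51374.2792 = 226.658949
L = 7 × 226.658949 = 1586.612644
V = π·1.5² × L = 7.068583 × 1586.612644 = 11215.103908

L=1586.613 V=11215.104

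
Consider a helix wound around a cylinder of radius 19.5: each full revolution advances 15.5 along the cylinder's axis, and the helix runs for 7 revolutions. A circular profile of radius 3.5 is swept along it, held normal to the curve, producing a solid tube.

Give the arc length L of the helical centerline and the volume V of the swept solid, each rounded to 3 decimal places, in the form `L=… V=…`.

2πR = 2π·19.5 = 122.522113
per-turn = √(122.522113² + 15.5²) = √(15011.6683 + 240.25) = √15251.9183 = 123.498657
L = 7 × 123.498657 = 864.490599
V = π·3.5² × L = 38.484510 × 864.490599 = 33269.497122

L=864.491 V=33269.497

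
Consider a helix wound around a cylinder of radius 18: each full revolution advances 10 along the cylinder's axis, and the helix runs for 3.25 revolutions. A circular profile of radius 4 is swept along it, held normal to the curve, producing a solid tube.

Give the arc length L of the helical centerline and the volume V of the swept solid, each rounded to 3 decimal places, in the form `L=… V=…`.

2πR = 2π·18 = 113.097336
per-turn = √(113.097336² + 10²) = √(12791.0073 + 100) = √12891.0073 = 113.538572
L = 3.25 × 113.538572 = 369.000359
V = π·4² × L = 50.265482 × 369.000359 = 18547.981052

L=369.000 V=18547.981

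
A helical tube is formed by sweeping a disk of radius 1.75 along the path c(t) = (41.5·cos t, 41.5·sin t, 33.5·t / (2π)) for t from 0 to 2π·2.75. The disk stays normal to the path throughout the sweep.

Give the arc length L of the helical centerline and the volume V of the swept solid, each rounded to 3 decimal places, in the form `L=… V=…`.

L=722.962 V=6955.711

2πR = 2π·41.5 = 260.752190
per-turn = √(260.752190² + 33.5²) = √(67991.7047 + 1122.25) = √69113.9547 = 262.895330
L = 2.75 × 262.895330 = 722.962158
V = π·1.75² × L = 9.621128 × 722.962158 = 6955.711105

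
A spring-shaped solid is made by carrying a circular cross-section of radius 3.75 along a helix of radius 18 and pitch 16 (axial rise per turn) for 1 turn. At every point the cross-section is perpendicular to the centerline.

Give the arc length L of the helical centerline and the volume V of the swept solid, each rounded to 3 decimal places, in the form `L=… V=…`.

L=114.223 V=5046.240

2πR = 2π·18 = 113.097336
per-turn = √(113.097336² + 16²) = √(12791.0073 + 256) = √13047.0073 = 114.223497
L = 1 × 114.223497 = 114.223497
V = π·3.75² × L = 44.178647 × 114.223497 = 5046.239525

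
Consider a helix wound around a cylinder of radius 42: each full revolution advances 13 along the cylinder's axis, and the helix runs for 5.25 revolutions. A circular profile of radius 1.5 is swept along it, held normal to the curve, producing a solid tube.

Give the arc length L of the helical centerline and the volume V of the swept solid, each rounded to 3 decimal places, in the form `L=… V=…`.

2πR = 2π·42 = 263.893783
per-turn = √(263.893783² + 13²) = √(69639.9287 + 169) = √69808.9287 = 264.213793
L = 5.25 × 264.213793 = 1387.122416
V = π·1.5² × L = 7.068583 × 1387.122416 = 9804.990579

L=1387.122 V=9804.991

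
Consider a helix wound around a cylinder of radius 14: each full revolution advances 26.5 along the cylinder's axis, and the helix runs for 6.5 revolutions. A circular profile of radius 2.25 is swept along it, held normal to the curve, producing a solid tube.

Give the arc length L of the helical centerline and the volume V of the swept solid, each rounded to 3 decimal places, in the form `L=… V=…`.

2πR = 2π·14 = 87.964594
per-turn = √(87.964594² + 26.5²) = √(7737.7699 + 702.25) = √8440.0199 = 91.869581
L = 6.5 × 91.869581 = 597.152274
V = π·2.25² × L = 15.904313 × 597.152274 = 9497.296565

L=597.152 V=9497.297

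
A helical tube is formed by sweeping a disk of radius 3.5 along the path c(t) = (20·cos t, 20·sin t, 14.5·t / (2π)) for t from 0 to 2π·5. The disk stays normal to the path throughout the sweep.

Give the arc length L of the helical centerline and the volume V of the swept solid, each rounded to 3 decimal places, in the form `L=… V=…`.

L=632.487 V=24340.971

2πR = 2π·20 = 125.663706
per-turn = √(125.663706² + 14.5²) = √(15791.3670 + 210.25) = √16001.6170 = 126.497498
L = 5 × 126.497498 = 632.487491
V = π·3.5² × L = 38.484510 × 632.487491 = 24340.971169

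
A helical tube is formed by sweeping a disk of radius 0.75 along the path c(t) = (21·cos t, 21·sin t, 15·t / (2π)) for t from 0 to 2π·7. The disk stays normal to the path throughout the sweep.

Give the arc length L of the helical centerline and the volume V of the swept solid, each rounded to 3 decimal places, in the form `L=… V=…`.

L=929.577 V=1642.699

2πR = 2π·21 = 131.946891
per-turn = √(131.946891² + 15²) = √(17409.9822 + 225) = √17634.9822 = 132.796770
L = 7 × 132.796770 = 929.577391
V = π·0.75² × L = 1.767146 × 929.577391 = 1642.698845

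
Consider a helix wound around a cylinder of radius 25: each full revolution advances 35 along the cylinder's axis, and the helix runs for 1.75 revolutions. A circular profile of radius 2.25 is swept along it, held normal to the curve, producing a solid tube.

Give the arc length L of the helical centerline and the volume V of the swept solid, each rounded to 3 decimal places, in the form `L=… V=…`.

2πR = 2π·25 = 157.079633
per-turn = √(157.079633² + 35²) = √(24674.0110 + 1225) = √25899.0110 = 160.931697
L = 1.75 × 160.931697 = 281.630469
V = π·2.25² × L = 15.904313 × 281.630469 = 4479.139079

L=281.630 V=4479.139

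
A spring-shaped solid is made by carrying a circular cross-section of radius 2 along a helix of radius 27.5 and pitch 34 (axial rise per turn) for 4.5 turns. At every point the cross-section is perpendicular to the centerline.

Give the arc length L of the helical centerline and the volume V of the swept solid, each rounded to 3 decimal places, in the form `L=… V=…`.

2πR = 2π·27.5 = 172.787596
per-turn = √(172.787596² + 34²) = √(29855.5533 + 1156) = √31011.5533 = 176.100975
L = 4.5 × 176.100975 = 792.454386
V = π·2² × L = 12.566371 × 792.454386 = 9958.275515

L=792.454 V=9958.276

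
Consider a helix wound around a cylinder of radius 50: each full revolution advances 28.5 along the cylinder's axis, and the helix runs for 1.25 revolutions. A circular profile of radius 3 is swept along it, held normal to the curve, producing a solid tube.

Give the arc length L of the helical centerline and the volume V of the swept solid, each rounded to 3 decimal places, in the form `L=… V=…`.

2πR = 2π·50 = 314.159265
per-turn = √(314.159265² + 28.5²) = √(98696.0440 + 812.25) = √99508.2940 = 315.449353
L = 1.25 × 315.449353 = 394.311691
V = π·3² × L = 28.274334 × 394.311691 = 11148.900395

L=394.312 V=11148.900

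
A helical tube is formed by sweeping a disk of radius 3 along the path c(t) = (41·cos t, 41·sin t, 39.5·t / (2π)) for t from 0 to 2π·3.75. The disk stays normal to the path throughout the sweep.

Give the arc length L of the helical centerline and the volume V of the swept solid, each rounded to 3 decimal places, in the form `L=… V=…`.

L=977.330 V=27633.353

2πR = 2π·41 = 257.610598
per-turn = √(257.610598² + 39.5²) = √(66363.2200 + 1560.25) = √67923.4700 = 260.621315
L = 3.75 × 260.621315 = 977.329932
V = π·3² × L = 28.274334 × 977.329932 = 27633.352822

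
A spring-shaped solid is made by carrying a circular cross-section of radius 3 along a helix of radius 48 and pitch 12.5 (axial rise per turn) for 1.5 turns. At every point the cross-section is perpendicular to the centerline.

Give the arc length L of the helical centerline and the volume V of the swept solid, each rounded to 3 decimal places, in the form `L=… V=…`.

2πR = 2π·48 = 301.592895
per-turn = √(301.592895² + 12.5²) = √(90958.2742 + 156.25) = √91114.5242 = 301.851825
L = 1.5 × 301.851825 = 452.777737
V = π·3² × L = 28.274334 × 452.777737 = 12801.988918

L=452.778 V=12801.989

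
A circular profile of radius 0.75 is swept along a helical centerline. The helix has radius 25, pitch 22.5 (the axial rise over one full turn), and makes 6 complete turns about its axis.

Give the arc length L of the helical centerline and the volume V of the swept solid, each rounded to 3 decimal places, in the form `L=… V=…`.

2πR = 2π·25 = 157.079633
per-turn = √(157.079633² + 22.5²) = √(24674.0110 + 506.25) = √25180.2610 = 158.682894
L = 6 × 158.682894 = 952.097367
V = π·0.75² × L = 1.767146 × 952.097367 = 1682.494928

L=952.097 V=1682.495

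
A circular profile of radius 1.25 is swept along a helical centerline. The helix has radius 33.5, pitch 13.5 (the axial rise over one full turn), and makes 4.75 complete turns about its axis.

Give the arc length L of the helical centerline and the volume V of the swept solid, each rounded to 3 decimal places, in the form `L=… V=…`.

2πR = 2π·33.5 = 210.486708
per-turn = √(210.486708² + 13.5²) = √(44304.6542 + 182.25) = √44486.9042 = 210.919189
L = 4.75 × 210.919189 = 1001.866146
V = π·1.25² × L = 4.908739 × 1001.866146 = 4917.898945

L=1001.866 V=4917.899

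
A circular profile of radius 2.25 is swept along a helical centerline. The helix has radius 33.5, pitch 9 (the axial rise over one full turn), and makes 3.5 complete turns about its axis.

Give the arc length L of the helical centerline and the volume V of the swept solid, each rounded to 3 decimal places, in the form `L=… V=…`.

L=737.377 V=11727.468

2πR = 2π·33.5 = 210.486708
per-turn = √(210.486708² + 9²) = √(44304.6542 + 81) = √44385.6542 = 210.679031
L = 3.5 × 210.679031 = 737.376609
V = π·2.25² × L = 15.904313 × 737.376609 = 11727.468247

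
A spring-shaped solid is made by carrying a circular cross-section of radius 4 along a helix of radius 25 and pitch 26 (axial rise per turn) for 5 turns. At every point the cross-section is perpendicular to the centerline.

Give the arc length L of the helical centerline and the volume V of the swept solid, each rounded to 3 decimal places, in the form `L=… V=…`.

2πR = 2π·25 = 157.079633
per-turn = √(157.079633² + 26²) = √(24674.0110 + 676) = √25350.0110 = 159.216868
L = 5 × 159.216868 = 796.084339
V = π·4² × L = 50.265482 × 796.084339 = 40015.563385

L=796.084 V=40015.563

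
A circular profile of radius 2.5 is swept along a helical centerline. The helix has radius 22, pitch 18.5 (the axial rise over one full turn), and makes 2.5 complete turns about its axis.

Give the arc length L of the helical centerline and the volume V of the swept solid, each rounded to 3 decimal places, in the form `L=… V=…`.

2πR = 2π·22 = 138.230077
per-turn = √(138.230077² + 18.5²) = √(19107.5541 + 342.25) = √19449.8041 = 139.462555
L = 2.5 × 139.462555 = 348.656386
V = π·2.5² × L = 19.634954 × 348.656386 = 6845.852138

L=348.656 V=6845.852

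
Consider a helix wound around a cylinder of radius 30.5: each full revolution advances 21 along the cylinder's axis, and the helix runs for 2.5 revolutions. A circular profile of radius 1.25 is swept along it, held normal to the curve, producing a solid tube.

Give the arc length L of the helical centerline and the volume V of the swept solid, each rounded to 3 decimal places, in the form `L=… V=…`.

L=481.961 V=2365.820

2πR = 2π·30.5 = 191.637152
per-turn = √(191.637152² + 21²) = √(36724.7980 + 441) = √37165.7980 = 192.784330
L = 2.5 × 192.784330 = 481.960826
V = π·1.25² × L = 4.908739 × 481.960826 = 2365.819670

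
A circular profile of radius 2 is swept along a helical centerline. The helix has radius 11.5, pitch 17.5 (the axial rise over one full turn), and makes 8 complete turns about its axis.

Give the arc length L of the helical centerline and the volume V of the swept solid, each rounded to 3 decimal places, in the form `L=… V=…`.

2πR = 2π·11.5 = 72.256631
per-turn = √(72.256631² + 17.5²) = √(5221.0207 + 306.25) = √5527.2707 = 74.345617
L = 8 × 74.345617 = 594.764934
V = π·2² × L = 12.566371 × 594.764934 = 7474.036588

L=594.765 V=7474.037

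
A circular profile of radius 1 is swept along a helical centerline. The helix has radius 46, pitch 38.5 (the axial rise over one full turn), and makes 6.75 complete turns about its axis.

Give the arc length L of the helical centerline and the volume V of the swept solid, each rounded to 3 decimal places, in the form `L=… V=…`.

2πR = 2π·46 = 289.026524
per-turn = √(289.026524² + 38.5²) = √(83536.3317 + 1482.25) = √85018.5817 = 291.579460
L = 6.75 × 291.579460 = 1968.161357
V = π·1² × L = 3.141593 × 1968.161357 = 6183.161260

L=1968.161 V=6183.161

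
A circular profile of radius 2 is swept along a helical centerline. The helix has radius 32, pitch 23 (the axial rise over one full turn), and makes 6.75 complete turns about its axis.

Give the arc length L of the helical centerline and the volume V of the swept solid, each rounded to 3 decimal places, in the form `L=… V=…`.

L=1366.019 V=17165.900

2πR = 2π·32 = 201.061930
per-turn = √(201.061930² + 23²) = √(40425.8996 + 529) = √40954.8996 = 202.373169
L = 6.75 × 202.373169 = 1366.018892
V = π·2² × L = 12.566371 × 1366.018892 = 17165.899667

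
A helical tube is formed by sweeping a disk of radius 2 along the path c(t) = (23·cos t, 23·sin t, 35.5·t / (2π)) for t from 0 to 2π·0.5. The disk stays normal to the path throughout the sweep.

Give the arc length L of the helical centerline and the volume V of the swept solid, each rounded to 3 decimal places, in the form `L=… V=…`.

L=74.405 V=934.999

2πR = 2π·23 = 144.513262
per-turn = √(144.513262² + 35.5²) = √(20884.0829 + 1260.25) = √22144.3329 = 148.809720
L = 0.5 × 148.809720 = 74.404860
V = π·2² × L = 12.566371 × 74.404860 = 934.999049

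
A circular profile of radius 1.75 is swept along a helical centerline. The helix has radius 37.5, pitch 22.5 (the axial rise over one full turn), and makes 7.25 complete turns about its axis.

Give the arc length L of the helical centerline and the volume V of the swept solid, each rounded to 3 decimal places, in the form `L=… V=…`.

2πR = 2π·37.5 = 235.619449
per-turn = √(235.619449² + 22.5²) = √(55516.5248 + 506.25) = √56022.7748 = 236.691307
L = 7.25 × 236.691307 = 1716.011975
V = π·1.75² × L = 9.621128 × 1716.011975 = 16509.970005

L=1716.012 V=16509.970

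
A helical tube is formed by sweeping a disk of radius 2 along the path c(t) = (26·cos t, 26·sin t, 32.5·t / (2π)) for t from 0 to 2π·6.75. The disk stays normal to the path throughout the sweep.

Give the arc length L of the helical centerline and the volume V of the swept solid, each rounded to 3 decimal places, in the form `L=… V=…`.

2πR = 2π·26 = 163.362818
per-turn = √(163.362818² + 32.5²) = √(26687.4103 + 1056.25) = √27743.6603 = 166.564283
L = 6.75 × 166.564283 = 1124.308909
V = π·2² × L = 12.566371 × 1124.308909 = 14128.482433

L=1124.309 V=14128.482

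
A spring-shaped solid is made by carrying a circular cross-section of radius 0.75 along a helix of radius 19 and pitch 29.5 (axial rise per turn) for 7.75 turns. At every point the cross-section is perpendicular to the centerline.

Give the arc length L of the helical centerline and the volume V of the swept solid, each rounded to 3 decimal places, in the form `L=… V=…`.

L=953.028 V=1684.140

2πR = 2π·19 = 119.380521
per-turn = √(119.380521² + 29.5²) = √(14251.7088 + 870.25) = √15121.9588 = 122.971374
L = 7.75 × 122.971374 = 953.028146
V = π·0.75² × L = 1.767146 × 953.028146 = 1684.139751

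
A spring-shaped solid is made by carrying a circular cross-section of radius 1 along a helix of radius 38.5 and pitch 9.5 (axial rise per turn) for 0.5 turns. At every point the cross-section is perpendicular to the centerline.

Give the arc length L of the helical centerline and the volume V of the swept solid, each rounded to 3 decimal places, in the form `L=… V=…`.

2πR = 2π·38.5 = 241.902634
per-turn = √(241.902634² + 9.5²) = √(58516.8845 + 90.25) = √58607.1345 = 242.089104
L = 0.5 × 242.089104 = 121.044552
V = π·1² × L = 3.141593 × 121.044552 = 380.272676

L=121.045 V=380.273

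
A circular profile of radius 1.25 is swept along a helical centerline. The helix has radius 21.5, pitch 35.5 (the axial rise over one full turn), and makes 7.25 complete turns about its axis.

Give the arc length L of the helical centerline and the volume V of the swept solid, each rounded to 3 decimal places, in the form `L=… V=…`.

L=1012.645 V=4970.809

2πR = 2π·21.5 = 135.088484
per-turn = √(135.088484² + 35.5²) = √(18248.8985 + 1260.25) = √19509.1485 = 139.675154
L = 7.25 × 139.675154 = 1012.644864
V = π·1.25² × L = 4.908739 × 1012.644864 = 4970.808851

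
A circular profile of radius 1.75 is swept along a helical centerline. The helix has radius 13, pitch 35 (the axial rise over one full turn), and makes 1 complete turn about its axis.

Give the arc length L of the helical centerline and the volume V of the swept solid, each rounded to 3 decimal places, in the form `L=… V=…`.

2πR = 2π·13 = 81.681409
per-turn = √(81.681409² + 35²) = √(6671.8526 + 1225) = √7896.8526 = 88.864237
L = 1 × 88.864237 = 88.864237
V = π·1.75² × L = 9.621128 × 88.864237 = 854.974152

L=88.864 V=854.974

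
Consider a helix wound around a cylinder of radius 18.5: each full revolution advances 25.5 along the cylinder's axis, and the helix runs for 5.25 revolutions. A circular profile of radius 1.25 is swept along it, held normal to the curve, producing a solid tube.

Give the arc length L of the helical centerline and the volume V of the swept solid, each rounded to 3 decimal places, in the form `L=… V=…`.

2πR = 2π·18.5 = 116.238928
per-turn = √(116.238928² + 25.5²) = √(13511.4884 + 650.25) = √14161.7384 = 119.003103
L = 5.25 × 119.003103 = 624.766289
V = π·1.25² × L = 4.908739 × 624.766289 = 3066.814348

L=624.766 V=3066.814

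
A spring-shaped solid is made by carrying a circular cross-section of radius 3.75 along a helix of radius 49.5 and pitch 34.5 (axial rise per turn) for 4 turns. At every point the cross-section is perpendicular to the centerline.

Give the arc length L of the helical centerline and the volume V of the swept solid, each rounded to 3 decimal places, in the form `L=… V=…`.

2πR = 2π·49.5 = 311.017673
per-turn = √(311.017673² + 34.5²) = √(96731.9927 + 1190.25) = √97922.2427 = 312.925299
L = 4 × 312.925299 = 1251.701196
V = π·3.75² × L = 44.178647 × 1251.701196 = 55298.464896

L=1251.701 V=55298.465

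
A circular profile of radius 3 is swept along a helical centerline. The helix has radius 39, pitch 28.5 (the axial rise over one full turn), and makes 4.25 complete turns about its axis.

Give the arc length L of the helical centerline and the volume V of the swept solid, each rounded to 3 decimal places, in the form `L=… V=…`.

L=1048.458 V=29644.453

2πR = 2π·39 = 245.044227
per-turn = √(245.044227² + 28.5²) = √(60046.6732 + 812.25) = √60858.9232 = 246.696014
L = 4.25 × 246.696014 = 1048.458058
V = π·3² × L = 28.274334 × 1048.458058 = 29644.453200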